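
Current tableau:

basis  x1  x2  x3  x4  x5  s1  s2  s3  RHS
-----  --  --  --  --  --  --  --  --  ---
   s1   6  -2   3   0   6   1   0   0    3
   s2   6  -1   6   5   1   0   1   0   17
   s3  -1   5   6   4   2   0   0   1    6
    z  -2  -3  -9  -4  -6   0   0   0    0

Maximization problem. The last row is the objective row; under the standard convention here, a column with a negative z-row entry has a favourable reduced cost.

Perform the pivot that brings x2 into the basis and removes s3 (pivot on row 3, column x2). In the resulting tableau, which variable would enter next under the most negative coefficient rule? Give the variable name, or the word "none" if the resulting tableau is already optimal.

x3

Pivot element 5. New z-row = old z-row − (-3)·(row 3/5).
Updated z-row coefficients: x1: -13/5, x2: 0, x3: -27/5, x4: -8/5, x5: -24/5, s1: 0, s2: 0, s3: 3/5.
The most negative is -27/5 in column x3, so x3 would enter next.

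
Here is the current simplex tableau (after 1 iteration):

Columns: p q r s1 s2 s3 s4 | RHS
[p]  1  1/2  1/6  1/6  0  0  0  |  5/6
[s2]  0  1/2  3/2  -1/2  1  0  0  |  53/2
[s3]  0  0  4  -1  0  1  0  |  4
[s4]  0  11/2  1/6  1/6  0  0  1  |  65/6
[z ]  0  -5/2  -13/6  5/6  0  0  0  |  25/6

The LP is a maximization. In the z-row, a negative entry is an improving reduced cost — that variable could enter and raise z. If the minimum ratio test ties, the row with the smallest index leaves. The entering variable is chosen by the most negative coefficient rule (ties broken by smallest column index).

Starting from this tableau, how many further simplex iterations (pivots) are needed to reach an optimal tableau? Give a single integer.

pivot: q in, p out → z = 25/3
pivot: r in, s3 out → z = 29/3
No improving column remains; optimal.

2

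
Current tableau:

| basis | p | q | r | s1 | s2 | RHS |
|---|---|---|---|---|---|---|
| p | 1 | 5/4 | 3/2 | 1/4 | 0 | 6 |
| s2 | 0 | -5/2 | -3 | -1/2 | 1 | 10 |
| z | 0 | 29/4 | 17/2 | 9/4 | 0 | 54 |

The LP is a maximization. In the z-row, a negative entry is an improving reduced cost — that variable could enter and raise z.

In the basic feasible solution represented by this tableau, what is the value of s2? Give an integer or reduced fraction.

10

s2 is basic (row 2); its value is the RHS of that row: 10.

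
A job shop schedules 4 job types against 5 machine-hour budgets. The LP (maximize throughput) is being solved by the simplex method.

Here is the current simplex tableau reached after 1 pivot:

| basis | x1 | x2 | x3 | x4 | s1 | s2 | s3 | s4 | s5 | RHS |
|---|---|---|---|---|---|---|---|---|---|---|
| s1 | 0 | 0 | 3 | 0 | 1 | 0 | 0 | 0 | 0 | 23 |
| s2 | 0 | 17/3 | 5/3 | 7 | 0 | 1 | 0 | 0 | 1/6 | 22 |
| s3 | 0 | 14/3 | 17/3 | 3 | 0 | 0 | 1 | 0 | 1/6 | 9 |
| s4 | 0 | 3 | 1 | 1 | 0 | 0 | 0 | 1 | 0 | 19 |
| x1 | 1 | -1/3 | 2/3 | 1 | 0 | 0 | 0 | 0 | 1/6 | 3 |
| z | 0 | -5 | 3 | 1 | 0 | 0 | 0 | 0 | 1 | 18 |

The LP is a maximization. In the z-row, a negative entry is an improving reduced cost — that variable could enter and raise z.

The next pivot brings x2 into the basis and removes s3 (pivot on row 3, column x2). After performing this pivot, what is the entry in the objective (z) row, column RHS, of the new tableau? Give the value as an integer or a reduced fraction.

Pivot element is row 3, column x2: 14/3.
Normalize row 3: new (row 3, RHS) = 9/(14/3) = 27/14.
z-row ← z-row − (-5)·(new row 3): 18 − (-5)·(27/14) = 387/14.

387/14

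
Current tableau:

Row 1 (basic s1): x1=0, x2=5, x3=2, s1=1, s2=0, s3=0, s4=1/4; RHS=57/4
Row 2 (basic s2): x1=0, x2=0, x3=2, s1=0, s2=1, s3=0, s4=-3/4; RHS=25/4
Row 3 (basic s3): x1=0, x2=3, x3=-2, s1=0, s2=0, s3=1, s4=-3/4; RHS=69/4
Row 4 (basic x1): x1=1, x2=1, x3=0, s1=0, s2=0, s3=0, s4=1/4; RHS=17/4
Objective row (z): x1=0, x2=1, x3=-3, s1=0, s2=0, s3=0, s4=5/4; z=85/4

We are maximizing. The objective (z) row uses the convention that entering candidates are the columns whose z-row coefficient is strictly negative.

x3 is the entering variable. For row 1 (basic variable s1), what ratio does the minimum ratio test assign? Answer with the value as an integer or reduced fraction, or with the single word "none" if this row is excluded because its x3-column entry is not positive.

Ratio = RHS / (x3 entry) = (57/4) / 2 = 57/8.

57/8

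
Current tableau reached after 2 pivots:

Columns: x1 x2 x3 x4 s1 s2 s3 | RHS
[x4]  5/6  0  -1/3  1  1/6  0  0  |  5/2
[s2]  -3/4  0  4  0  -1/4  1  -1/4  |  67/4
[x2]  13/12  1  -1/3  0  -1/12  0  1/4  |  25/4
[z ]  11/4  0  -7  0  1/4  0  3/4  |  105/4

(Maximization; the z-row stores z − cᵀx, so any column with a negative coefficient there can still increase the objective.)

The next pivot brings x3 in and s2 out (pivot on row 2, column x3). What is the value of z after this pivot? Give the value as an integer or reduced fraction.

889/16

Minimum ratio for x3: (67/4)/4 = 67/16.
z changes by −(z-row coeff of x3)·ratio = −(-7)·(67/16) = 469/16.
New z = 105/4 + (469/16) = 889/16.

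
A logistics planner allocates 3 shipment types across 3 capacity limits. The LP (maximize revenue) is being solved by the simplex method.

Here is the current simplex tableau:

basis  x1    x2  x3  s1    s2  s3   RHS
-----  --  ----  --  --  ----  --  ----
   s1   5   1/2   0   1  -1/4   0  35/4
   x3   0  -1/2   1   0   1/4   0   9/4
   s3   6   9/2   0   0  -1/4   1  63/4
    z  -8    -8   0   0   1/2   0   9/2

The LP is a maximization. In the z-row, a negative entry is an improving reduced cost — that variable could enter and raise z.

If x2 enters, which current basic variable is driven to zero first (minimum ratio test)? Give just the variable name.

s3

Ratios: row 1 (s1): (35/4)/(1/2) = 35/2; row 2 (x3): entry -1/2 ≤ 0, skip; row 3 (s3): (63/4)/(9/2) = 7/2.
Minimum ratio 7/2 is in the s3 row, so s3 leaves.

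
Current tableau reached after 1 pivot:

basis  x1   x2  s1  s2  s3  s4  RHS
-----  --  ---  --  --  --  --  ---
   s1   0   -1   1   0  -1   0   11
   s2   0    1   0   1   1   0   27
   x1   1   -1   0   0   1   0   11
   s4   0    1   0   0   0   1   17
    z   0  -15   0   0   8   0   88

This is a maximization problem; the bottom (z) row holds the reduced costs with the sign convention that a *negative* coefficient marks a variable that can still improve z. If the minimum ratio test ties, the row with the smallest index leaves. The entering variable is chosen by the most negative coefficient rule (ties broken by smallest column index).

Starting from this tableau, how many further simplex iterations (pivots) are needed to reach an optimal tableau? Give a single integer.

pivot: x2 in, s4 out → z = 343
No improving column remains; optimal.

1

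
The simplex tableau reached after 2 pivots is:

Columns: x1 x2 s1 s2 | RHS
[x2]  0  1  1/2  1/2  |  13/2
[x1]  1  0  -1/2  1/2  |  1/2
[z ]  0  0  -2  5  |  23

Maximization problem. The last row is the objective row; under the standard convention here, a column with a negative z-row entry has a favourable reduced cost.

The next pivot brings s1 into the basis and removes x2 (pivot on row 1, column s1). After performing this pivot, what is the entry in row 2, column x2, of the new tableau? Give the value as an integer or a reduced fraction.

Pivot element is row 1, column s1: 1/2.
Normalize row 1: new (row 1, x2) = 1/(1/2) = 2.
row 2 ← row 2 − (-1/2)·(new row 1): 0 − (-1/2)·2 = 1.

1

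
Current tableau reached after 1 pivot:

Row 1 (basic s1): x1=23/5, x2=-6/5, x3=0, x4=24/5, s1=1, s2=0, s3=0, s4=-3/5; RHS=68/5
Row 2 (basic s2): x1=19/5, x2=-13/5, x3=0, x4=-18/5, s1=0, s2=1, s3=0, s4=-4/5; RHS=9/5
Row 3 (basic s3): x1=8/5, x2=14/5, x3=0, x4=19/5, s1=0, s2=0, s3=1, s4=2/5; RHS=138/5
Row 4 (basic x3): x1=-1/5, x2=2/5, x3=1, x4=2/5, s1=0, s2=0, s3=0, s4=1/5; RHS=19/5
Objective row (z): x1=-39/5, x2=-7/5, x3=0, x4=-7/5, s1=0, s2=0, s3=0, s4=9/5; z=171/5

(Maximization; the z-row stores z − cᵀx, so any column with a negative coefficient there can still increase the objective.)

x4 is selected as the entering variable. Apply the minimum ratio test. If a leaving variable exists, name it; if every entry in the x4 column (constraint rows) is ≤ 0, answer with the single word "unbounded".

Ratios: row 1 (s1): (68/5)/(24/5) = 17/6; row 2 (s2): entry -18/5 ≤ 0, skip; row 3 (s3): (138/5)/(19/5) = 138/19; row 4 (x3): (19/5)/(2/5) = 19/2.
Minimum ratio is in the s1 row, so s1 leaves.

s1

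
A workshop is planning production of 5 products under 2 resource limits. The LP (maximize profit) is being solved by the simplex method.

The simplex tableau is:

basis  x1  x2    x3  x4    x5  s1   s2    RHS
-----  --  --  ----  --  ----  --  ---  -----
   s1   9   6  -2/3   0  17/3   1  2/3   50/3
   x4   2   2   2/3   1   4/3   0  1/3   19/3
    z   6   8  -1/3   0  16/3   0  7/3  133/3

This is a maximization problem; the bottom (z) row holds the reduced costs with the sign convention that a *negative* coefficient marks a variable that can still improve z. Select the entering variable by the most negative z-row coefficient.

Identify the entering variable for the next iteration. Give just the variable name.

x3

Objective-row coefficients: x1: 6, x2: 8, x3: -1/3, x4: 0, x5: 16/3, s1: 0, s2: 7/3.
The most negative is -1/3 in column x3, so x3 enters.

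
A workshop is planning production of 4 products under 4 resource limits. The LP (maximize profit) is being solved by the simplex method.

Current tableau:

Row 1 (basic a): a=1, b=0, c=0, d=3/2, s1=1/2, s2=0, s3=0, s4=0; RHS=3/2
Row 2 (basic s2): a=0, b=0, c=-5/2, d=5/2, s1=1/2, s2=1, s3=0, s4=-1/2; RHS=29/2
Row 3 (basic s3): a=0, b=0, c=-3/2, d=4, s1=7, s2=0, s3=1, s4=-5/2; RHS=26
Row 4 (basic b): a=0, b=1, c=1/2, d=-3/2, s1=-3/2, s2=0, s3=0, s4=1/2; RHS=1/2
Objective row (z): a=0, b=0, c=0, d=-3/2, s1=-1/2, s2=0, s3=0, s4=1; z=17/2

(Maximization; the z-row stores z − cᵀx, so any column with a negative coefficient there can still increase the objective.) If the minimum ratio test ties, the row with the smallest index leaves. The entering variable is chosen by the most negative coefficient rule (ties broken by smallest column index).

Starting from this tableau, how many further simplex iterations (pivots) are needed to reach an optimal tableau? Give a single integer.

1

pivot: d in, a out → z = 10
No improving column remains; optimal.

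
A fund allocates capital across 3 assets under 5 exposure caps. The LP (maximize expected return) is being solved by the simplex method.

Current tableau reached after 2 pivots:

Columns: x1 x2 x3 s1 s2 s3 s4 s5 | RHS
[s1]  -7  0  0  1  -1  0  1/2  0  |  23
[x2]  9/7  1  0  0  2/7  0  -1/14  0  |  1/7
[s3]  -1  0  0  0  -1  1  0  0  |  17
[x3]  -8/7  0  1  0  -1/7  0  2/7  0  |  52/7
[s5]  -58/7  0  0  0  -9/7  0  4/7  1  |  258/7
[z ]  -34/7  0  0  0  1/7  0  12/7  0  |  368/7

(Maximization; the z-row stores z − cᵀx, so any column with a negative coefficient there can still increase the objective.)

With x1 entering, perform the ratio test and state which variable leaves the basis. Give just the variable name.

x2

Ratios: row 1 (s1): entry -7 ≤ 0, skip; row 2 (x2): (1/7)/(9/7) = 1/9; row 3 (s3): entry -1 ≤ 0, skip; row 4 (x3): entry -8/7 ≤ 0, skip; row 5 (s5): entry -58/7 ≤ 0, skip.
Minimum ratio 1/9 is in the x2 row, so x2 leaves.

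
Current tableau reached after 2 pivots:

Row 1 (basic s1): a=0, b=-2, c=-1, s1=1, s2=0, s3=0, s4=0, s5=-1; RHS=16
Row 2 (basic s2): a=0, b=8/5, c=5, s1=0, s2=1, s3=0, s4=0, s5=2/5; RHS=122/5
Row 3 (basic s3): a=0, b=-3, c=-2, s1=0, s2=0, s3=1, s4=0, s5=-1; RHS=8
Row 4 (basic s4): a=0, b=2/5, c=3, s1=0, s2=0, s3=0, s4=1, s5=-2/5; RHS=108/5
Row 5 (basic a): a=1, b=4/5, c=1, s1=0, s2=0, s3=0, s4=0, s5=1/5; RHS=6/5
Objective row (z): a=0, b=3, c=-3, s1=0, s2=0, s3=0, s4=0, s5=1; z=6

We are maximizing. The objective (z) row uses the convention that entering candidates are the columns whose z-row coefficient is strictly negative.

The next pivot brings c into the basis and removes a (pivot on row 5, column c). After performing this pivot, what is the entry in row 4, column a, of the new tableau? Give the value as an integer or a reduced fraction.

-3

Pivot element is row 5, column c: 1.
Normalize row 5: new (row 5, a) = 1/1 = 1.
row 4 ← row 4 − 3·(new row 5): 0 − 3·1 = -3.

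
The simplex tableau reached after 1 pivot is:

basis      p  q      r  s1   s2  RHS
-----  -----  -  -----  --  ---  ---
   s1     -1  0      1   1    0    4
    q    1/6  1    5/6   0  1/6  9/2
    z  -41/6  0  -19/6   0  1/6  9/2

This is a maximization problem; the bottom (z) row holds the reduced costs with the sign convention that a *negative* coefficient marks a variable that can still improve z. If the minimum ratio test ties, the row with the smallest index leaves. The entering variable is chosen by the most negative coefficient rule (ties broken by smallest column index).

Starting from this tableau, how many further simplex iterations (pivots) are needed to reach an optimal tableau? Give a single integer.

pivot: p in, q out → z = 189
No improving column remains; optimal.

1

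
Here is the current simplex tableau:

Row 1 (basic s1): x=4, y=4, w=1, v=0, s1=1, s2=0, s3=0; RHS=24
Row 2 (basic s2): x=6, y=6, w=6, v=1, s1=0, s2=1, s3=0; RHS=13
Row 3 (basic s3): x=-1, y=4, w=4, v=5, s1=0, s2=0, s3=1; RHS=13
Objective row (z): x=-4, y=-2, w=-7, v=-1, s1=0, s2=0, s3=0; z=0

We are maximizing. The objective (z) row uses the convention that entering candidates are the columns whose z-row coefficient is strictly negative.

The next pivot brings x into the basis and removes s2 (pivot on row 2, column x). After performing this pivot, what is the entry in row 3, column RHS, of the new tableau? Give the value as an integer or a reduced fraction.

91/6

Pivot element is row 2, column x: 6.
Normalize row 2: new (row 2, RHS) = 13/6 = 13/6.
row 3 ← row 3 − (-1)·(new row 2): 13 − (-1)·(13/6) = 91/6.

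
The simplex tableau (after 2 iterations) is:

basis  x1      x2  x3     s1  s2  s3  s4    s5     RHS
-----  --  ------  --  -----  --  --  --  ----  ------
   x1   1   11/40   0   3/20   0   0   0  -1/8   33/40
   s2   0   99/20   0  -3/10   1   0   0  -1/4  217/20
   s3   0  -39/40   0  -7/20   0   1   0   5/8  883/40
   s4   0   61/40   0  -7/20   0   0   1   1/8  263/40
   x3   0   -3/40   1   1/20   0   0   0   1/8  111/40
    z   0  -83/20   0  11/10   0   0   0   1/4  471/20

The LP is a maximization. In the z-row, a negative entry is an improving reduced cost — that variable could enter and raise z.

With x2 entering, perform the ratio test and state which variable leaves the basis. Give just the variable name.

s2

Ratios: row 1 (x1): (33/40)/(11/40) = 3; row 2 (s2): (217/20)/(99/20) = 217/99; row 3 (s3): entry -39/40 ≤ 0, skip; row 4 (s4): (263/40)/(61/40) = 263/61; row 5 (x3): entry -3/40 ≤ 0, skip.
Minimum ratio 217/99 is in the s2 row, so s2 leaves.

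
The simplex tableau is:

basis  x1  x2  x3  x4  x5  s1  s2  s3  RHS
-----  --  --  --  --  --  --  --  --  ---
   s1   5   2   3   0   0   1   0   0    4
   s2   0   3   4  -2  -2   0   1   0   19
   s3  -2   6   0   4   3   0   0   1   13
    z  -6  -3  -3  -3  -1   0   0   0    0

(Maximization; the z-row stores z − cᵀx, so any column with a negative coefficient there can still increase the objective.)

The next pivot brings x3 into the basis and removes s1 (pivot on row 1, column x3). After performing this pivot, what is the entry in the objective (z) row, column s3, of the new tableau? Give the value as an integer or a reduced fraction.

Pivot element is row 1, column x3: 3.
Normalize row 1: new (row 1, s3) = 0/3 = 0.
z-row ← z-row − (-3)·(new row 1): 0 − (-3)·0 = 0.

0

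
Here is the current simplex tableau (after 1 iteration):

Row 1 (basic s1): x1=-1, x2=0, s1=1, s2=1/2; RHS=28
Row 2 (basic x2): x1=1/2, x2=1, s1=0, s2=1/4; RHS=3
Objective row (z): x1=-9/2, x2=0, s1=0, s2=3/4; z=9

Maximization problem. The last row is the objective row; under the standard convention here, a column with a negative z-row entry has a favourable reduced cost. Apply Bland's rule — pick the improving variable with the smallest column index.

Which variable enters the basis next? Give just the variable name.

Objective-row coefficients: x1: -9/2, x2: 0, s1: 0, s2: 3/4.
Improving columns: x1. Bland's rule picks the smallest column index → x1.

x1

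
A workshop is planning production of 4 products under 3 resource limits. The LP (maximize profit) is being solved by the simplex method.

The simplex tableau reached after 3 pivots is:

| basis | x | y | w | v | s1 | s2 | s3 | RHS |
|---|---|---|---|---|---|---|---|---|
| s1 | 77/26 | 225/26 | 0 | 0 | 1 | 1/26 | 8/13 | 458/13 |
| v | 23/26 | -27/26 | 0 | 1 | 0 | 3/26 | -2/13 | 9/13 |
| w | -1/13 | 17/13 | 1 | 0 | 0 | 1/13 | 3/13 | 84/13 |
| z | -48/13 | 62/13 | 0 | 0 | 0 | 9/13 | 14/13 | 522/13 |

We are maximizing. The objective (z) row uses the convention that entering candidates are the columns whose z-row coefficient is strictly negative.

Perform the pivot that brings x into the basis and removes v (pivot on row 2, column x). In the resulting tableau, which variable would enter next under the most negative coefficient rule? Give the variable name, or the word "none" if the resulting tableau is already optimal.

Pivot element 23/26. New z-row = old z-row − (-48/13)·(row 2/(23/26)).
Updated z-row coefficients: x: 0, y: 10/23, w: 0, v: 96/23, s1: 0, s2: 27/23, s3: 10/23.
No coefficient is strictly negative; the tableau after this pivot is optimal.

none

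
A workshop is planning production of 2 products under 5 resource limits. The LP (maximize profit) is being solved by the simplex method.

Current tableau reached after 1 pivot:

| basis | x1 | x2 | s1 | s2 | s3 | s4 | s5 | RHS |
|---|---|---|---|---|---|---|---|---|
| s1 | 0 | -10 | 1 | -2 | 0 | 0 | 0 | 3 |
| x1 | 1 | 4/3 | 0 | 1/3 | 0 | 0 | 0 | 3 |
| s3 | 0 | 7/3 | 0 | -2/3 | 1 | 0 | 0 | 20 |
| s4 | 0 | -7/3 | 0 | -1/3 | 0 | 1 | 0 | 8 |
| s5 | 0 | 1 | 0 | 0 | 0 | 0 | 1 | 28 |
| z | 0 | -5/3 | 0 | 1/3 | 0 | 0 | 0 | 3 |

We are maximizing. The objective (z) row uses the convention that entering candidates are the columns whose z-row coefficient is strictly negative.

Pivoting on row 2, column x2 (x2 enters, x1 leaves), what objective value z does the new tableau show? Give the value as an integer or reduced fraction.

Minimum ratio for x2: 3/(4/3) = 9/4.
z changes by −(z-row coeff of x2)·ratio = −(-5/3)·(9/4) = 15/4.
New z = 3 + (15/4) = 27/4.

27/4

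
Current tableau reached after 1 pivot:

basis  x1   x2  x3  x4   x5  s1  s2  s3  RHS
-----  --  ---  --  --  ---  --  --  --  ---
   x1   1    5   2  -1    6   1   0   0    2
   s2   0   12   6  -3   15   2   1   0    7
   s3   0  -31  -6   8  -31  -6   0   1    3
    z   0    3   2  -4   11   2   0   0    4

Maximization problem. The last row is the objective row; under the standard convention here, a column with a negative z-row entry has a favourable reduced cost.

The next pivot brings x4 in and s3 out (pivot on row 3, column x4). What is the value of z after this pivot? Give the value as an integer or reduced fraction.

11/2

Minimum ratio for x4: 3/8 = 3/8.
z changes by −(z-row coeff of x4)·ratio = −(-4)·(3/8) = 3/2.
New z = 4 + (3/2) = 11/2.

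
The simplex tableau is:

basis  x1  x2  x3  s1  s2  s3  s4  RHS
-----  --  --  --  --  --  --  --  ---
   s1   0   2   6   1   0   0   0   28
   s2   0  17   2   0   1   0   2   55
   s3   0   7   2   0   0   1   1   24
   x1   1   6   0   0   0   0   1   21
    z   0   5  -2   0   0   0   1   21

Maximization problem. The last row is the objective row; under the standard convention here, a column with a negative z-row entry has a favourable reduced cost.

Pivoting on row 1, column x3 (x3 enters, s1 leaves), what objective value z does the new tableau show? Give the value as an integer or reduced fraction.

91/3

Minimum ratio for x3: 28/6 = 14/3.
z changes by −(z-row coeff of x3)·ratio = −(-2)·(14/3) = 28/3.
New z = 21 + (28/3) = 91/3.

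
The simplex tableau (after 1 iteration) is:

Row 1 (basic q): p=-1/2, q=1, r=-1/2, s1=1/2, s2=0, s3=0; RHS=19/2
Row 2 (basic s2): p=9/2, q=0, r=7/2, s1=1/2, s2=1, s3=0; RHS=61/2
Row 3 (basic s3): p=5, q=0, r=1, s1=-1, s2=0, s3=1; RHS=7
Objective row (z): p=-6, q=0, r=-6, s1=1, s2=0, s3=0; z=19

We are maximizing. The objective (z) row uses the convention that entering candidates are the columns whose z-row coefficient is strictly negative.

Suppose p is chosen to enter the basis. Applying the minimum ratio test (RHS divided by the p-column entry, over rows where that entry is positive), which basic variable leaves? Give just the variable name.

s3

Ratios: row 1 (q): entry -1/2 ≤ 0, skip; row 2 (s2): (61/2)/(9/2) = 61/9; row 3 (s3): 7/5 = 7/5.
Minimum ratio 7/5 is in the s3 row, so s3 leaves.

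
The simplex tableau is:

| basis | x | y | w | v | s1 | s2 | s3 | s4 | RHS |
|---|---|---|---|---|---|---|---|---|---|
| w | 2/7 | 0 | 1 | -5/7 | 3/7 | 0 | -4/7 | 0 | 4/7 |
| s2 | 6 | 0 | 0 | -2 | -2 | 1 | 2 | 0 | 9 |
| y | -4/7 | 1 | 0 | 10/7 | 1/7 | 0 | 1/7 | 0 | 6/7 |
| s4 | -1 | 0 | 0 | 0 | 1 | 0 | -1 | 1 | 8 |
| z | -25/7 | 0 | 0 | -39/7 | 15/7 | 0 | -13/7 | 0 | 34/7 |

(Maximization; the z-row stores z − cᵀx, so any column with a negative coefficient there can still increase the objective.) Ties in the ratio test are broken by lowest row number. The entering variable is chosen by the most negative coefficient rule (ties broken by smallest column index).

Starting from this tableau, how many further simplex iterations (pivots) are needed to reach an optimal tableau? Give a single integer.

2

pivot: v in, y out → z = 41/5
pivot: x in, s2 out → z = 509/26
No improving column remains; optimal.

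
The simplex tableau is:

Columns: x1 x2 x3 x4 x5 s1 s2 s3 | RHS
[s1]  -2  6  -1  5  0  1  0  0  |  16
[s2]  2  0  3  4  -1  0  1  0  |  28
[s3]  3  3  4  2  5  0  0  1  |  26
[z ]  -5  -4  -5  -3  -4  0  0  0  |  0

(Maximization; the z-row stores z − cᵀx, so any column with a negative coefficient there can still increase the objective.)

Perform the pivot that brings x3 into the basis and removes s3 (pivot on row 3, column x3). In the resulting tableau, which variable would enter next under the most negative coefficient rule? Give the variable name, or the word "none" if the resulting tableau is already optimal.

Pivot element 4. New z-row = old z-row − (-5)·(row 3/4).
Updated z-row coefficients: x1: -5/4, x2: -1/4, x3: 0, x4: -1/2, x5: 9/4, s1: 0, s2: 0, s3: 5/4.
The most negative is -5/4 in column x1, so x1 would enter next.

x1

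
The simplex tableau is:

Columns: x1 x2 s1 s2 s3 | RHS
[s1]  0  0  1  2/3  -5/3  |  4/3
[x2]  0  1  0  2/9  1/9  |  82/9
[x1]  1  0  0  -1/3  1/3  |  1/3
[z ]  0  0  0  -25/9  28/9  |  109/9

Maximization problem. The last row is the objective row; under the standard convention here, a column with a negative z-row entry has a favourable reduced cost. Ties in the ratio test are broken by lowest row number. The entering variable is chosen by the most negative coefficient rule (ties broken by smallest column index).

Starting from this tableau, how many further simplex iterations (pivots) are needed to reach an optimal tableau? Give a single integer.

pivot: s2 in, s1 out → z = 53/3
pivot: s3 in, x2 out → z = 135/2
No improving column remains; optimal.

2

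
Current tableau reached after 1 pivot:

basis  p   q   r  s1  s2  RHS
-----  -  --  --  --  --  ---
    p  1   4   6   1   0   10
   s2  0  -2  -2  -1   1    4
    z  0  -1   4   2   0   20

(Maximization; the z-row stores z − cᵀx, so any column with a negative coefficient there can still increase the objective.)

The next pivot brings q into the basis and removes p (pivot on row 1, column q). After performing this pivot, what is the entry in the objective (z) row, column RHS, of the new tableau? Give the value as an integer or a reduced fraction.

Pivot element is row 1, column q: 4.
Normalize row 1: new (row 1, RHS) = 10/4 = 5/2.
z-row ← z-row − (-1)·(new row 1): 20 − (-1)·(5/2) = 45/2.

45/2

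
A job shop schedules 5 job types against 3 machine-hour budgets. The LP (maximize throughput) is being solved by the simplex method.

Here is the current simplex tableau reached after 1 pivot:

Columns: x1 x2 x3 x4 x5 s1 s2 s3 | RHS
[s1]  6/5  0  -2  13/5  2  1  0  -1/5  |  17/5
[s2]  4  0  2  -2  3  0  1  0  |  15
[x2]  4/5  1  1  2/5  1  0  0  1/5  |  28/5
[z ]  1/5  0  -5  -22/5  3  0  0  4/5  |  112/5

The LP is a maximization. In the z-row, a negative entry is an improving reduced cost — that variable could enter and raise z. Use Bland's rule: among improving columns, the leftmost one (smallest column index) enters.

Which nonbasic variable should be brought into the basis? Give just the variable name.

x3

Objective-row coefficients: x1: 1/5, x2: 0, x3: -5, x4: -22/5, x5: 3, s1: 0, s2: 0, s3: 4/5.
Improving columns: x3, x4. Bland's rule picks the smallest column index → x3.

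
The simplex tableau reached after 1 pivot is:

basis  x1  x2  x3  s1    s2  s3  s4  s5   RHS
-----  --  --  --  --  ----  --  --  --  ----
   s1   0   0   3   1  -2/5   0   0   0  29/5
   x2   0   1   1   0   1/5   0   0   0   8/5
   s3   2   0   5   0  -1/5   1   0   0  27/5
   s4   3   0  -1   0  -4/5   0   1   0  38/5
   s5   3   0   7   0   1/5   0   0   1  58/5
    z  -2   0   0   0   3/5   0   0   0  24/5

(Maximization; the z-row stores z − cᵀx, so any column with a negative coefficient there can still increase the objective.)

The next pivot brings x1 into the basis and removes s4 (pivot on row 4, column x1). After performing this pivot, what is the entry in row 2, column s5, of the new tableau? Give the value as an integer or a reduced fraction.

0

Pivot element is row 4, column x1: 3.
Normalize row 4: new (row 4, s5) = 0/3 = 0.
row 2 ← row 2 − 0·(new row 4): 0 − 0·0 = 0.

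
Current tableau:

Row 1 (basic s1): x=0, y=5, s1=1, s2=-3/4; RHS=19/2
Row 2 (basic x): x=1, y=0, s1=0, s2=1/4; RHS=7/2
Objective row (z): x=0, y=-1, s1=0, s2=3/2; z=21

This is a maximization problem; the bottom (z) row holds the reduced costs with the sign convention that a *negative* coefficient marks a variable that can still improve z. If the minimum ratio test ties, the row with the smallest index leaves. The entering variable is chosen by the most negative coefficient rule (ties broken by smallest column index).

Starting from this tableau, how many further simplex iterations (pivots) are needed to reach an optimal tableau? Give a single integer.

pivot: y in, s1 out → z = 229/10
No improving column remains; optimal.

1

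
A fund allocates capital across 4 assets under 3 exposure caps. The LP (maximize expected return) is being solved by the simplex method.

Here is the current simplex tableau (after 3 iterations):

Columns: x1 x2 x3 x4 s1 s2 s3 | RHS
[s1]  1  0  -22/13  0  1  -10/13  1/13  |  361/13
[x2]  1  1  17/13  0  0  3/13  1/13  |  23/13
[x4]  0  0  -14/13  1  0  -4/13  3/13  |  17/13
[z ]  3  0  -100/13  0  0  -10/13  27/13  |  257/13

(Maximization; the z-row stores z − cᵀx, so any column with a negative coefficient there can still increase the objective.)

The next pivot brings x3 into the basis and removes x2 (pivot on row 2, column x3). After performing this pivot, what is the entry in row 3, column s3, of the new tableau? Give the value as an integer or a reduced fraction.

5/17

Pivot element is row 2, column x3: 17/13.
Normalize row 2: new (row 2, s3) = (1/13)/(17/13) = 1/17.
row 3 ← row 3 − (-14/13)·(new row 2): 3/13 − (-14/13)·(1/17) = 5/17.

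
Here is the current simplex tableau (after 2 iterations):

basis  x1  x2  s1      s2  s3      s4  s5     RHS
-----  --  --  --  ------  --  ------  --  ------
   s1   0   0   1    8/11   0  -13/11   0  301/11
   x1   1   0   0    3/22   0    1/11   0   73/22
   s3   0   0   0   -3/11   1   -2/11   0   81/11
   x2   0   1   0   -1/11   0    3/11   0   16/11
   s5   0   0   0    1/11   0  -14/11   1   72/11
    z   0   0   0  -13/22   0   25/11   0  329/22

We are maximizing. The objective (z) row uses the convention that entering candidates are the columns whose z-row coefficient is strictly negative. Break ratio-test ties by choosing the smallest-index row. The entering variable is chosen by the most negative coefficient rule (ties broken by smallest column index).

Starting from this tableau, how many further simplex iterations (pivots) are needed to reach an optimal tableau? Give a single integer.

pivot: s2 in, x1 out → z = 88/3
No improving column remains; optimal.

1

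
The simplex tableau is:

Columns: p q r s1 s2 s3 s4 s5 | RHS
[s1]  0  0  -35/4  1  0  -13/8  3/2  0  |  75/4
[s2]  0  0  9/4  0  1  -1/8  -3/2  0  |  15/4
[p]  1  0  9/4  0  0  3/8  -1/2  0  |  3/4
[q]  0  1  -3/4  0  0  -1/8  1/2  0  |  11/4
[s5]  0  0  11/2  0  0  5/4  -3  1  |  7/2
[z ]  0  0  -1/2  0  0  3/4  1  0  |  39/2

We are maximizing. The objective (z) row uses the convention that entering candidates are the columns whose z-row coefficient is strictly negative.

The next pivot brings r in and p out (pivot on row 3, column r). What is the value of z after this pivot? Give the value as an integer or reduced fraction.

59/3

Minimum ratio for r: (3/4)/(9/4) = 1/3.
z changes by −(z-row coeff of r)·ratio = −(-1/2)·(1/3) = 1/6.
New z = 39/2 + (1/6) = 59/3.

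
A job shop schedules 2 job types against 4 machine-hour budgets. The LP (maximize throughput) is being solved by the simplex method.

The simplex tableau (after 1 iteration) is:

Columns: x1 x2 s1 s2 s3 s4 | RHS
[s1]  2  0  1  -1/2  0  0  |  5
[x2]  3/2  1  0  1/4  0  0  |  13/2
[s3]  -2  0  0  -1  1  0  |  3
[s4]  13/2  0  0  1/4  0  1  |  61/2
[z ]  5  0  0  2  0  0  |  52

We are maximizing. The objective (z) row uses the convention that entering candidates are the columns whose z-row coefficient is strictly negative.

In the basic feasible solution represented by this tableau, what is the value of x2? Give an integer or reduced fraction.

13/2

x2 is basic (row 2); its value is the RHS of that row: 13/2.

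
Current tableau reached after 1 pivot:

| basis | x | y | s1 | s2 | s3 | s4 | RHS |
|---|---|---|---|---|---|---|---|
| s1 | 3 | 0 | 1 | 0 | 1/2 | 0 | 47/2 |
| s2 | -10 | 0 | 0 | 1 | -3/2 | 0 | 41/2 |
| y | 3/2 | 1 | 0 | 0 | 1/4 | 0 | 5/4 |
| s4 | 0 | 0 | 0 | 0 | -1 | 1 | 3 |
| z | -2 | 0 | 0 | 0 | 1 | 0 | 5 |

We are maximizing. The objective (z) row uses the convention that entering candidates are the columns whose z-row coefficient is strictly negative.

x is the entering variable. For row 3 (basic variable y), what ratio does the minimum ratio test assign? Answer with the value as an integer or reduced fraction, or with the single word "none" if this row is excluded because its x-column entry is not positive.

5/6

Ratio = RHS / (x entry) = (5/4) / (3/2) = 5/6.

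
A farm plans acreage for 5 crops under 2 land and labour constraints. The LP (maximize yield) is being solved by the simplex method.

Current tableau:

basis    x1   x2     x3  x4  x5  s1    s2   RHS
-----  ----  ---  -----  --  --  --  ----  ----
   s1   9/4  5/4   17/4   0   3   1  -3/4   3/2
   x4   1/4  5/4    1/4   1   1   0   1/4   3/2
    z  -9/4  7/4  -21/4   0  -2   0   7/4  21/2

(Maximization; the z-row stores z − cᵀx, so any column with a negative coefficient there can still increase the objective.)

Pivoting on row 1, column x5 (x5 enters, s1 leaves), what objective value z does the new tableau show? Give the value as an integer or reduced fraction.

23/2

Minimum ratio for x5: (3/2)/3 = 1/2.
z changes by −(z-row coeff of x5)·ratio = −(-2)·(1/2) = 1.
New z = 21/2 + 1 = 23/2.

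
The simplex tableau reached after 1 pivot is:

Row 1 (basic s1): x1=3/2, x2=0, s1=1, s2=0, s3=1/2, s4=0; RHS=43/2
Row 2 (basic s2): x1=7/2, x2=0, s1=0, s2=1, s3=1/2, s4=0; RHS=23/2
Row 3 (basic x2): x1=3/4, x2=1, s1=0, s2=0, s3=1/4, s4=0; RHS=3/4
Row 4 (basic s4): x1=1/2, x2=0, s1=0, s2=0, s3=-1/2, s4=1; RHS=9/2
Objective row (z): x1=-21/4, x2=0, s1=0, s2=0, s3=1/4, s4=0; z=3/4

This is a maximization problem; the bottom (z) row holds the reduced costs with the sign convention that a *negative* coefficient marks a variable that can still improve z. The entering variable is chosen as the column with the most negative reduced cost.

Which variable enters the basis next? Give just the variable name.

Objective-row coefficients: x1: -21/4, x2: 0, s1: 0, s2: 0, s3: 1/4, s4: 0.
The most negative is -21/4 in column x1, so x1 enters.

x1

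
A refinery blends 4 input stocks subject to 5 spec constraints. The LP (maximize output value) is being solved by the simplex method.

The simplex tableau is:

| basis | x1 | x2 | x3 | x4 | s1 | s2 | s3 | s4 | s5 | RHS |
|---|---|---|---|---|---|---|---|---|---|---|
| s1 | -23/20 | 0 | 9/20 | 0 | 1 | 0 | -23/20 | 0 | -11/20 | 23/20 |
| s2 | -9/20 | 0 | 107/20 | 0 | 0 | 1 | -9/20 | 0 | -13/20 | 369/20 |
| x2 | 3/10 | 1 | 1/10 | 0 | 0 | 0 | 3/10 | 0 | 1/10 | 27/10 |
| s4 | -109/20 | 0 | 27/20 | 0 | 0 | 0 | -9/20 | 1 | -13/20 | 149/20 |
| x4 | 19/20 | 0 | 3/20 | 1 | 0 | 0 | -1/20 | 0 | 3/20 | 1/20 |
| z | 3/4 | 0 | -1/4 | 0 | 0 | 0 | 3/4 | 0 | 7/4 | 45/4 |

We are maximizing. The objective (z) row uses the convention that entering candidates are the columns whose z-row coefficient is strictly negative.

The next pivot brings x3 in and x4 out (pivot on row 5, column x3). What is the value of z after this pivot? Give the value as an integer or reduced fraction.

34/3

Minimum ratio for x3: (1/20)/(3/20) = 1/3.
z changes by −(z-row coeff of x3)·ratio = −(-1/4)·(1/3) = 1/12.
New z = 45/4 + (1/12) = 34/3.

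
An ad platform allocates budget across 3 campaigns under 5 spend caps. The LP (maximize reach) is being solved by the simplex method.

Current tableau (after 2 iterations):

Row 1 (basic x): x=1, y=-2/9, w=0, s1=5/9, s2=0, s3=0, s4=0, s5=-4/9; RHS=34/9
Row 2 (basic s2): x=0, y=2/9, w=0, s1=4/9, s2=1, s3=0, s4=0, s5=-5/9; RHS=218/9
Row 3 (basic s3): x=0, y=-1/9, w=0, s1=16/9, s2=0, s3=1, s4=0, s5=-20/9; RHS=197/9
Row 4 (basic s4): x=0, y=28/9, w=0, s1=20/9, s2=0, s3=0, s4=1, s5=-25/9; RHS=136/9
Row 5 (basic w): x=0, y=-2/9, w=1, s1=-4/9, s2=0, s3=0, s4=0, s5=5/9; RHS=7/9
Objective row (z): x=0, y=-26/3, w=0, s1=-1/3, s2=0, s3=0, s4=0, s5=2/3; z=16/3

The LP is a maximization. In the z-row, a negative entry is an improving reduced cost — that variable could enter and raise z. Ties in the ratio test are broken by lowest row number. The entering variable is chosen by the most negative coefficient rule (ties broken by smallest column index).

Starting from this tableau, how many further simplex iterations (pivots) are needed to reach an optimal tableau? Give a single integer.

2

pivot: y in, s4 out → z = 332/7
pivot: s5 in, w out → z = 421/5
No improving column remains; optimal.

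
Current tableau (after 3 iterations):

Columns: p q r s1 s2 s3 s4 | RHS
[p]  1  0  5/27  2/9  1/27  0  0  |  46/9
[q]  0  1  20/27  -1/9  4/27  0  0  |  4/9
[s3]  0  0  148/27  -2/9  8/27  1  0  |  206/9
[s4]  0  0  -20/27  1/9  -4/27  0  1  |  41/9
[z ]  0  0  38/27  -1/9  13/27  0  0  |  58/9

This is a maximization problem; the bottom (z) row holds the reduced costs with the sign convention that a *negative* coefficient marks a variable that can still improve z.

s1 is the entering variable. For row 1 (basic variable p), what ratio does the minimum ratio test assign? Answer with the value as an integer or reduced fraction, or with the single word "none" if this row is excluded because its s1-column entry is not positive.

23

Ratio = RHS / (s1 entry) = (46/9) / (2/9) = 23.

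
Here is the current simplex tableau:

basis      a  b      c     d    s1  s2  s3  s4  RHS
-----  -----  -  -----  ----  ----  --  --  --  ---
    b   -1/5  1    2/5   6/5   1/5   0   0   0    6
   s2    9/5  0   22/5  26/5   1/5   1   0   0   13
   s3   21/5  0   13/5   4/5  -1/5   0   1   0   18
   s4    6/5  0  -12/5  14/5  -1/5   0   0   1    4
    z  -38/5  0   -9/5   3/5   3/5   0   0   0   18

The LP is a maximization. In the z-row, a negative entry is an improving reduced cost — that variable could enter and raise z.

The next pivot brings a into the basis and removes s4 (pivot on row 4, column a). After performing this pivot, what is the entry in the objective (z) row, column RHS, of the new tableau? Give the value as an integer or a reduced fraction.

130/3

Pivot element is row 4, column a: 6/5.
Normalize row 4: new (row 4, RHS) = 4/(6/5) = 10/3.
z-row ← z-row − (-38/5)·(new row 4): 18 − (-38/5)·(10/3) = 130/3.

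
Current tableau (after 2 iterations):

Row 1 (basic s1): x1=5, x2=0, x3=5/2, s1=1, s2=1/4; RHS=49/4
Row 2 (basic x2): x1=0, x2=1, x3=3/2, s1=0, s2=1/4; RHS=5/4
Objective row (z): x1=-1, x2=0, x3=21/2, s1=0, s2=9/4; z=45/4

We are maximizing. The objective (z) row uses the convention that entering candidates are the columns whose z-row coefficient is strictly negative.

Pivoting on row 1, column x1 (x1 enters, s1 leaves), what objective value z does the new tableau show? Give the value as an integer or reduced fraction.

Minimum ratio for x1: (49/4)/5 = 49/20.
z changes by −(z-row coeff of x1)·ratio = −(-1)·(49/20) = 49/20.
New z = 45/4 + (49/20) = 137/10.

137/10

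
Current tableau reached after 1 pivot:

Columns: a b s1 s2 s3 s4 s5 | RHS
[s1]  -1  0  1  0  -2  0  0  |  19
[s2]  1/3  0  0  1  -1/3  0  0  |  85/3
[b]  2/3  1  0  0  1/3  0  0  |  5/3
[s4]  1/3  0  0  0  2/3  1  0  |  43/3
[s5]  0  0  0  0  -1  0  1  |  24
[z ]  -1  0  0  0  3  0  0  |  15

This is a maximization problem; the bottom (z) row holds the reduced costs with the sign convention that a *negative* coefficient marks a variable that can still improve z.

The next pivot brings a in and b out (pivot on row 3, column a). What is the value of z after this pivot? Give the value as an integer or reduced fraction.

35/2

Minimum ratio for a: (5/3)/(2/3) = 5/2.
z changes by −(z-row coeff of a)·ratio = −(-1)·(5/2) = 5/2.
New z = 15 + (5/2) = 35/2.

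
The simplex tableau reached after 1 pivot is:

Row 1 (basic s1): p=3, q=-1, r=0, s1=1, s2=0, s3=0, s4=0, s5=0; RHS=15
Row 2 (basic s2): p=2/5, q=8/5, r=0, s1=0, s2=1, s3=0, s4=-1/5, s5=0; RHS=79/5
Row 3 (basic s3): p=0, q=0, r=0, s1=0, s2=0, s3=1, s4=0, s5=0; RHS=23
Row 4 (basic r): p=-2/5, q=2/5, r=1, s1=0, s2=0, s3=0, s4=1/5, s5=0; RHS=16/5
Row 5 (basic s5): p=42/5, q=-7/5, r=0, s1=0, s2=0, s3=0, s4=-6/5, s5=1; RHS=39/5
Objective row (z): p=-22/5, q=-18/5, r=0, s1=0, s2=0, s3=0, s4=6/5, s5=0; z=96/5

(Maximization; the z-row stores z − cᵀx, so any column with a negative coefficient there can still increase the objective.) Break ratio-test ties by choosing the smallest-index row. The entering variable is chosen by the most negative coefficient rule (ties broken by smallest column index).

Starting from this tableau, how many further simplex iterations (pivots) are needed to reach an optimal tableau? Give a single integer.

2

pivot: p in, s5 out → z = 163/7
pivot: q in, s2 out → z = 317/5
No improving column remains; optimal.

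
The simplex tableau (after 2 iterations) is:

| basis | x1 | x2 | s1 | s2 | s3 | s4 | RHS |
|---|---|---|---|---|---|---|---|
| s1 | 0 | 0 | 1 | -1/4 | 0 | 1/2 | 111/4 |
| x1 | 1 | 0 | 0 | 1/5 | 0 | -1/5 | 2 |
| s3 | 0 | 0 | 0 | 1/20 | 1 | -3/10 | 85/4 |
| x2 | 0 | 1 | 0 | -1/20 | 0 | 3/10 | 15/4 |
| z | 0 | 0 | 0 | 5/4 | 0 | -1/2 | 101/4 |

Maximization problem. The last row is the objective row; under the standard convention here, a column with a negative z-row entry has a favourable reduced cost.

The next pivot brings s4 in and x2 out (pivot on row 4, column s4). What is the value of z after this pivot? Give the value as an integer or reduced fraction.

Minimum ratio for s4: (15/4)/(3/10) = 25/2.
z changes by −(z-row coeff of s4)·ratio = −(-1/2)·(25/2) = 25/4.
New z = 101/4 + (25/4) = 63/2.

63/2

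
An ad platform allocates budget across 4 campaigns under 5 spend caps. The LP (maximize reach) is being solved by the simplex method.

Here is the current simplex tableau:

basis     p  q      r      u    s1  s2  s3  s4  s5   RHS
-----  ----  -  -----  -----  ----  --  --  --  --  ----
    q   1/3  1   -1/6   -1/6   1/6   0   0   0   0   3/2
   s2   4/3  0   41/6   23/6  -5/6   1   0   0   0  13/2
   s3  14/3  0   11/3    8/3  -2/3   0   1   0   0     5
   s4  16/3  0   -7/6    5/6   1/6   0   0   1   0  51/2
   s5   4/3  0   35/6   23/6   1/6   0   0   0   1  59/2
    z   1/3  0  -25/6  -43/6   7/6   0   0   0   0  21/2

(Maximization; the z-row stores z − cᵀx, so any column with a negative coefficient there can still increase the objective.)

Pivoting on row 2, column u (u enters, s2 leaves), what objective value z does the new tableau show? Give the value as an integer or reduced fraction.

521/23

Minimum ratio for u: (13/2)/(23/6) = 39/23.
z changes by −(z-row coeff of u)·ratio = −(-43/6)·(39/23) = 559/46.
New z = 21/2 + (559/46) = 521/23.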